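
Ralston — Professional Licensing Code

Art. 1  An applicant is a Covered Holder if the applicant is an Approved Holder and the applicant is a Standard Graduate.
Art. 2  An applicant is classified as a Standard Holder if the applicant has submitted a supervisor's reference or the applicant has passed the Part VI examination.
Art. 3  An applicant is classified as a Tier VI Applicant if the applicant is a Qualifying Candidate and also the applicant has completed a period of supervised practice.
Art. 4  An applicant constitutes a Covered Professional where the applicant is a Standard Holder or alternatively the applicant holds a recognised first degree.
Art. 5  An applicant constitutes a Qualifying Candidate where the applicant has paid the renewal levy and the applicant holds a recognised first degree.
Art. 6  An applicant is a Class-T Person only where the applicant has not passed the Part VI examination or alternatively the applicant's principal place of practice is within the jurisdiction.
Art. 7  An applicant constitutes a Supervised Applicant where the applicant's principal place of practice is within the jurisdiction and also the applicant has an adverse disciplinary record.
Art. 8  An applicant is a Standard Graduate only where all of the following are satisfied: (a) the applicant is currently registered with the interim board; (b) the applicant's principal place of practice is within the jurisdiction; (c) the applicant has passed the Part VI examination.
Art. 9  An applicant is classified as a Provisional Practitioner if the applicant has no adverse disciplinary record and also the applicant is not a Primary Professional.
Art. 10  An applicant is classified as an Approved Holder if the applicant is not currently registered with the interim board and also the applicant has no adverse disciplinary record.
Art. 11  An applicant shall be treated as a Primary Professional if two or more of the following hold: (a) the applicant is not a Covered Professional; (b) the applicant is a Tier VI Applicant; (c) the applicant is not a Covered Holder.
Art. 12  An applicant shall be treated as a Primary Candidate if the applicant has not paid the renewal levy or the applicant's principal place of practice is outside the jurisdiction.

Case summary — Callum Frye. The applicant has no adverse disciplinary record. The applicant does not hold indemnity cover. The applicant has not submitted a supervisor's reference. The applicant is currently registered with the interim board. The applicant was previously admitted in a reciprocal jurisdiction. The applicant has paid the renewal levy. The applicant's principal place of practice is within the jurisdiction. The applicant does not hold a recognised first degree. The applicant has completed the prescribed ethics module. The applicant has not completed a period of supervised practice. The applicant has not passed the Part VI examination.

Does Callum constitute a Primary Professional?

Under article 2: the applicant has submitted a supervisor's reference? no; or the applicant has passed the Part VI examination? no. So the applicant is not a Standard Holder.
Under article 4: Standard Holder (article 2)? no; or the applicant holds a recognised first degree? no. So the applicant is not a Covered Professional.
Under article 5: the applicant has paid the renewal levy? yes; and the applicant holds a recognised first degree? no. So the applicant is not a Qualifying Candidate.
Under article 3: Qualifying Candidate (article 5)? no; and the applicant has completed a period of supervised practice? no. So the applicant is not a Tier VI Applicant.
Under article 10: the applicant is not currently registered with the interim board? no; and the applicant has no adverse disciplinary record? yes. So the applicant is not an Approved Holder.
Under article 8: the applicant is currently registered with the interim board? yes; and the applicant's principal place of practice is within the jurisdiction? yes; and the applicant has passed the Part VI examination? no. So the applicant is not a Standard Graduate.
Under article 1: Approved Holder (article 10)? no; and Standard Graduate (article 8)? no. So the applicant is not a Covered Holder.
Under article 11: not a Covered Professional (article 4)? yes; Tier VI Applicant (article 3)? no; not a Covered Holder (article 1)? yes — 2 of 3 hold (need ≥2) → satisfied.

Yes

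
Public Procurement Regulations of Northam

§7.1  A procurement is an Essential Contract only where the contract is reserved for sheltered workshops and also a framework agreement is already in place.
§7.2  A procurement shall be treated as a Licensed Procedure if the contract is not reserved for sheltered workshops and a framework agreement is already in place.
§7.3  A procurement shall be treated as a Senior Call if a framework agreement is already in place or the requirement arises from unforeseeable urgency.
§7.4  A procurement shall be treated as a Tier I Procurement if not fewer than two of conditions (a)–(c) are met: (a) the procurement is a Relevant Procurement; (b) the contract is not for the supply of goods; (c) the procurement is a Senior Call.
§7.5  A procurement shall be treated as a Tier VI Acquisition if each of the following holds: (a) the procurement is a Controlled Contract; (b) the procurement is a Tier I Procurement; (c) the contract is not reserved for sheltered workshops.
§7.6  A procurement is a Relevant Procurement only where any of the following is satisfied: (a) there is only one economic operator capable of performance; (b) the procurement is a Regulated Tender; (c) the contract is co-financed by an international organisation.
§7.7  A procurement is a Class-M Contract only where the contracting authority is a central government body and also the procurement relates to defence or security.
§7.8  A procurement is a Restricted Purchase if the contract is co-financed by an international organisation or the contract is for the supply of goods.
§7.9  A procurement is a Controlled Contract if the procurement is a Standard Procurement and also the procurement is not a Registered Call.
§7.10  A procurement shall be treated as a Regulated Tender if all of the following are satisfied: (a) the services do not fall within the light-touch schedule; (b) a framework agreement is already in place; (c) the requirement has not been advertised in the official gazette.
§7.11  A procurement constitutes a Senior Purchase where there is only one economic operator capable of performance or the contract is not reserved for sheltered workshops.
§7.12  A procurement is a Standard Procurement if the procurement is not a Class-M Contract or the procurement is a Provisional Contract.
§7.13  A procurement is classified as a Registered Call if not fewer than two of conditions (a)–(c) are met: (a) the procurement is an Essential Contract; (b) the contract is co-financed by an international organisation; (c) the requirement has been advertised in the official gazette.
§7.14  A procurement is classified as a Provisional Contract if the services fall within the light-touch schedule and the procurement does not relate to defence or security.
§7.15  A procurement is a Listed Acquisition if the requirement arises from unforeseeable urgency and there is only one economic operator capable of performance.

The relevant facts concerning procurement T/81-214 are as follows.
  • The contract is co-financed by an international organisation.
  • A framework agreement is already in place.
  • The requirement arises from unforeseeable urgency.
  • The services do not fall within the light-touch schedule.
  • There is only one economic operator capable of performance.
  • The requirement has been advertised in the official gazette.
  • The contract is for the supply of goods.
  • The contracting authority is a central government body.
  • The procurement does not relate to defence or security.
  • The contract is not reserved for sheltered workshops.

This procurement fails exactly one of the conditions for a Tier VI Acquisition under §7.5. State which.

Controlled Contract

§7.7 — Class-M Contract: [the contracting authority is a central government body? yes] AND [the procurement relates to defence or security? no] → not satisfied.
§7.14 — Provisional Contract: [the services fall within the light-touch schedule? no] AND [the procurement does not relate to defence or security? yes] → not satisfied.
§7.12 — Standard Procurement: [not a Class-M Contract (§7.7)? yes] OR [Provisional Contract (§7.14)? no] → satisfied.
§7.1 — Essential Contract: [the contract is reserved for sheltered workshops? no] AND [a framework agreement is already in place? yes] → not satisfied.
§7.13 — Registered Call: Essential Contract (§7.1)? no; the contract is co-financed by an international organisation? yes; the requirement has been advertised in the official gazette? yes — 2 of 3 hold (need ≥2) → satisfied.
§7.9 — Controlled Contract: [Standard Procurement (§7.12)? yes] AND [not a Registered Call (§7.13)? no] → not satisfied.
§7.10 — Regulated Tender: [the services do not fall within the light-touch schedule? yes] AND [a framework agreement is already in place? yes] AND [the requirement has not been advertised in the official gazette? no] → not satisfied.
§7.6 — Relevant Procurement: [there is only one economic operator capable of performance? yes] OR [Regulated Tender (§7.10)? no] OR [the contract is co-financed by an international organisation? yes] → satisfied.
§7.3 — Senior Call: [a framework agreement is already in place? yes] OR [the requirement arises from unforeseeable urgency? yes] → satisfied.
§7.4 — Tier I Procurement: Relevant Procurement (§7.6)? yes; the contract is not for the supply of goods? no; Senior Call (§7.3)? yes — 2 of 3 hold (need ≥2) → satisfied.
§7.5 — Tier VI Acquisition: [Controlled Contract (§7.9)? no] AND [Tier I Procurement (§7.4)? yes] AND [the contract is not reserved for sheltered workshops? yes] → not satisfied.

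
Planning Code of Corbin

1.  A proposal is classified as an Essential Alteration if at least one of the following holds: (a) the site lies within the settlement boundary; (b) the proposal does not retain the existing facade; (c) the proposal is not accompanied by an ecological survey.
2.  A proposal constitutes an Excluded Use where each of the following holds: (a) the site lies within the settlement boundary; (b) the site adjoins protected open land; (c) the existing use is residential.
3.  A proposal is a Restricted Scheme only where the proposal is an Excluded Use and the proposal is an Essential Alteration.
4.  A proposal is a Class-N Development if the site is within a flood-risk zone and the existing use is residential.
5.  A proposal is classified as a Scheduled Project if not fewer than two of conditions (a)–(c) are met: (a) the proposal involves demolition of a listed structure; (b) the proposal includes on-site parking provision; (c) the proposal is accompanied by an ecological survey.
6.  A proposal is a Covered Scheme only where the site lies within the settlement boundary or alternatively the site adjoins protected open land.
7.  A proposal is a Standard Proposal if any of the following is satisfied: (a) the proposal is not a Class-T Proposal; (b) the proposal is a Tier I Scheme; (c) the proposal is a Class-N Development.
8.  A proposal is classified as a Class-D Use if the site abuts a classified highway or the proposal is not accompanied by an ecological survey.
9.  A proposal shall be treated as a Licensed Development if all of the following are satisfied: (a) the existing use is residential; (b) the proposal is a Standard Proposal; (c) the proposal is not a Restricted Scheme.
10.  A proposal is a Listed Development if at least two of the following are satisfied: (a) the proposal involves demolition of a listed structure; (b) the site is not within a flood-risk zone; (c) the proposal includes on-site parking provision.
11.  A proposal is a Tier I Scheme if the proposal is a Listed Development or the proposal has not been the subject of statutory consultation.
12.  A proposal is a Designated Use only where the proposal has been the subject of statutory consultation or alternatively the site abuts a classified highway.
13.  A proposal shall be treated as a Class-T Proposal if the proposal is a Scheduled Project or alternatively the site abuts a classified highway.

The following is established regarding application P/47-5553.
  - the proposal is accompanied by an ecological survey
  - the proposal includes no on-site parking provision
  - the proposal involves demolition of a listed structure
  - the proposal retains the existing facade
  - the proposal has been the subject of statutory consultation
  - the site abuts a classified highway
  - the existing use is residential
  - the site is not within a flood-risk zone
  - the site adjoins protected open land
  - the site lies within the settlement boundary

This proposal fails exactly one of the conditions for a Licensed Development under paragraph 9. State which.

paragraph 5 — Scheduled Project: the proposal involves demolition of a listed structure? yes; the proposal includes on-site parking provision? no; the proposal is accompanied by an ecological survey? yes — 2 of 3 hold (need ≥2) → satisfied.
paragraph 13 — Class-T Proposal: [Scheduled Project (paragraph 5)? yes] OR [the site abuts a classified highway? yes] → satisfied.
paragraph 10 — Listed Development: the proposal involves demolition of a listed structure? yes; the site is not within a flood-risk zone? yes; the proposal includes on-site parking provision? no — 2 of 3 hold (need ≥2) → satisfied.
paragraph 11 — Tier I Scheme: [Listed Development (paragraph 10)? yes] OR [the proposal has not been the subject of statutory consultation? no] → satisfied.
paragraph 4 — Class-N Development: [the site is within a flood-risk zone? no] AND [the existing use is residential? yes] → not satisfied.
paragraph 7 — Standard Proposal: [not a Class-T Proposal (paragraph 13)? no] OR [Tier I Scheme (paragraph 11)? yes] OR [Class-N Development (paragraph 4)? no] → satisfied.
paragraph 2 — Excluded Use: [the site lies within the settlement boundary? yes] AND [the site adjoins protected open land? yes] AND [the existing use is residential? yes] → satisfied.
paragraph 1 — Essential Alteration: [the site lies within the settlement boundary? yes] OR [the proposal does not retain the existing facade? no] OR [the proposal is not accompanied by an ecological survey? no] → satisfied.
paragraph 3 — Restricted Scheme: [Excluded Use (paragraph 2)? yes] AND [Essential Alteration (paragraph 1)? yes] → satisfied.
paragraph 9 — Licensed Development: [the existing use is residential? yes] AND [Standard Proposal (paragraph 7)? yes] AND [not a Restricted Scheme (paragraph 3)? no] → not satisfied.

Restricted Scheme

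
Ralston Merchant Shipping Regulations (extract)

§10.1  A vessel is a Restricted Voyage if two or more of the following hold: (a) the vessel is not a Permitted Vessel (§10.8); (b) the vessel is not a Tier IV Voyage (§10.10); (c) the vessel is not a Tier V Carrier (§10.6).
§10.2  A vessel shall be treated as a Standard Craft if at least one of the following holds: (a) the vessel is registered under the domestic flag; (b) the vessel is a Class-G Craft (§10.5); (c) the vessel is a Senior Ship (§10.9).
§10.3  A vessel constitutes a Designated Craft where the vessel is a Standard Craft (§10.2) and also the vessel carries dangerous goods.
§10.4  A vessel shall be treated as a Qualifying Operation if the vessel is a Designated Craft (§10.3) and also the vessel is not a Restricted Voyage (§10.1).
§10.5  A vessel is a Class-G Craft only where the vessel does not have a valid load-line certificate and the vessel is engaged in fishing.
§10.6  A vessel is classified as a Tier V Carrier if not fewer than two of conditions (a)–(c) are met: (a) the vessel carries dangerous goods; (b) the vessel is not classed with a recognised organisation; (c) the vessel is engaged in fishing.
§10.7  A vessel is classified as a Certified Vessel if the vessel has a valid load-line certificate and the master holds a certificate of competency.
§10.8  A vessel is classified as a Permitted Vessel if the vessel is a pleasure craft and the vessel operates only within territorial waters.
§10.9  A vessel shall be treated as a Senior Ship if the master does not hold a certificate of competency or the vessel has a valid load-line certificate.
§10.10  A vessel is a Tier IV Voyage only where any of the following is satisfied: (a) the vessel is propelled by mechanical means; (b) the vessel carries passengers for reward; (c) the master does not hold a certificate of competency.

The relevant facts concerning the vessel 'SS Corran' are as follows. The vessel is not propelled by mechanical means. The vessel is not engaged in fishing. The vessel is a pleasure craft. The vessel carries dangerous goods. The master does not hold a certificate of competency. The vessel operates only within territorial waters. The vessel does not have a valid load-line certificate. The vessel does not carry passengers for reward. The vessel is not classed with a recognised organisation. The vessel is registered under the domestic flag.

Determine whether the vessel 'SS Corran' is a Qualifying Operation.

§10.5 — Class-G Craft: [the vessel does not have a valid load-line certificate? yes] AND [the vessel is engaged in fishing? no] → not satisfied.
§10.9 — Senior Ship: [the master does not hold a certificate of competency? yes] OR [the vessel has a valid load-line certificate? no] → satisfied.
§10.2 — Standard Craft: [the vessel is registered under the domestic flag? yes] OR [Class-G Craft (§10.5)? no] OR [Senior Ship (§10.9)? yes] → satisfied.
§10.3 — Designated Craft: [Standard Craft (§10.2)? yes] AND [the vessel carries dangerous goods? yes] → satisfied.
§10.8 — Permitted Vessel: [the vessel is a pleasure craft? yes] AND [the vessel operates only within territorial waters? yes] → satisfied.
§10.10 — Tier IV Voyage: [the vessel is propelled by mechanical means? no] OR [the vessel carries passengers for reward? no] OR [the master does not hold a certificate of competency? yes] → satisfied.
§10.6 — Tier V Carrier: the vessel carries dangerous goods? yes; the vessel is not classed with a recognised organisation? yes; the vessel is engaged in fishing? no — 2 of 3 hold (need ≥2) → satisfied.
§10.1 — Restricted Voyage: not a Permitted Vessel (§10.8)? no; not a Tier IV Voyage (§10.10)? no; not a Tier V Carrier (§10.6)? no — 0 of 3 hold (need ≥2) → not satisfied.
§10.4 — Qualifying Operation: [Designated Craft (§10.3)? yes] AND [not a Restricted Voyage (§10.1)? yes] → satisfied.

Yes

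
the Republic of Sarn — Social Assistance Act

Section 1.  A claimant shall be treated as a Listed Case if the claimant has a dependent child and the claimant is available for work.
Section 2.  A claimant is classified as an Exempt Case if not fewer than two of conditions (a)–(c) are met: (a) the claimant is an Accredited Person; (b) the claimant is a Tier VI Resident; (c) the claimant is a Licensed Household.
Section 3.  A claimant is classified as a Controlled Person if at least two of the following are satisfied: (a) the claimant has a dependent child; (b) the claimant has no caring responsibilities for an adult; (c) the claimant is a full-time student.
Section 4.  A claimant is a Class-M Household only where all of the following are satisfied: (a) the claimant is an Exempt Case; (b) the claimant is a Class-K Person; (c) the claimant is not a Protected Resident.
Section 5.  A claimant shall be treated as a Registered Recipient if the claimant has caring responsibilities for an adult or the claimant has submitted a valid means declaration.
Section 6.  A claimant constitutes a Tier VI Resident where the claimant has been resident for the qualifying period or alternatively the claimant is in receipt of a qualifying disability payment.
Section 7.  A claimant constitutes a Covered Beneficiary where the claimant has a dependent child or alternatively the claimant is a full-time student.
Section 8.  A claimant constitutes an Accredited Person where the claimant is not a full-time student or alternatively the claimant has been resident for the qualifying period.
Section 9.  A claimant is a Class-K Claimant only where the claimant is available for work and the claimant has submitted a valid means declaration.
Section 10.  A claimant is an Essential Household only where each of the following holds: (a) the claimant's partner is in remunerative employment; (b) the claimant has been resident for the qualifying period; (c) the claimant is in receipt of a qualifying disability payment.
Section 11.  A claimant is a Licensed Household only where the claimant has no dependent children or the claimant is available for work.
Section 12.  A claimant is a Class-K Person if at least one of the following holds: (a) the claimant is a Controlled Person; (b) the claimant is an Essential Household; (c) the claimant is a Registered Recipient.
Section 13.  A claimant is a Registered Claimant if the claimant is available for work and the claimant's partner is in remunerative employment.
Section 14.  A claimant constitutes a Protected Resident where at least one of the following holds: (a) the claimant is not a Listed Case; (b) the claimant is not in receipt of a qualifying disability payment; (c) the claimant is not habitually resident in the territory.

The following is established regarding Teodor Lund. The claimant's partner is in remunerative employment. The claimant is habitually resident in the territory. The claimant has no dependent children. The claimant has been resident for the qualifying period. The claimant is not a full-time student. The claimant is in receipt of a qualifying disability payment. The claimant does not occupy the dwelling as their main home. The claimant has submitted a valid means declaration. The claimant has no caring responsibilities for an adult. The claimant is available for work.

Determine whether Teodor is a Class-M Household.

No

section 8 — Accredited Person: [the claimant is not a full-time student? yes] OR [the claimant has been resident for the qualifying period? yes] → satisfied.
section 6 — Tier VI Resident: [the claimant has been resident for the qualifying period? yes] OR [the claimant is in receipt of a qualifying disability payment? yes] → satisfied.
section 11 — Licensed Household: [the claimant has no dependent children? yes] OR [the claimant is available for work? yes] → satisfied.
section 2 — Exempt Case: Accredited Person (section 8)? yes; Tier VI Resident (section 6)? yes; Licensed Household (section 11)? yes — 3 of 3 hold (need ≥2) → satisfied.
section 3 — Controlled Person: the claimant has a dependent child? no; the claimant has no caring responsibilities for an adult? yes; the claimant is a full-time student? no — 1 of 3 hold (need ≥2) → not satisfied.
section 10 — Essential Household: [the claimant's partner is in remunerative employment? yes] AND [the claimant has been resident for the qualifying period? yes] AND [the claimant is in receipt of a qualifying disability payment? yes] → satisfied.
section 5 — Registered Recipient: [the claimant has caring responsibilities for an adult? no] OR [the claimant has submitted a valid means declaration? yes] → satisfied.
section 12 — Class-K Person: [Controlled Person (section 3)? no] OR [Essential Household (section 10)? yes] OR [Registered Recipient (section 5)? yes] → satisfied.
section 1 — Listed Case: [the claimant has a dependent child? no] AND [the claimant is available for work? yes] → not satisfied.
section 14 — Protected Resident: [not a Listed Case (section 1)? yes] OR [the claimant is not in receipt of a qualifying disability payment? no] OR [the claimant is not habitually resident in the territory? no] → satisfied.
section 4 — Class-M Household: [Exempt Case (section 2)? yes] AND [Class-K Person (section 12)? yes] AND [not a Protected Resident (section 14)? no] → not satisfied.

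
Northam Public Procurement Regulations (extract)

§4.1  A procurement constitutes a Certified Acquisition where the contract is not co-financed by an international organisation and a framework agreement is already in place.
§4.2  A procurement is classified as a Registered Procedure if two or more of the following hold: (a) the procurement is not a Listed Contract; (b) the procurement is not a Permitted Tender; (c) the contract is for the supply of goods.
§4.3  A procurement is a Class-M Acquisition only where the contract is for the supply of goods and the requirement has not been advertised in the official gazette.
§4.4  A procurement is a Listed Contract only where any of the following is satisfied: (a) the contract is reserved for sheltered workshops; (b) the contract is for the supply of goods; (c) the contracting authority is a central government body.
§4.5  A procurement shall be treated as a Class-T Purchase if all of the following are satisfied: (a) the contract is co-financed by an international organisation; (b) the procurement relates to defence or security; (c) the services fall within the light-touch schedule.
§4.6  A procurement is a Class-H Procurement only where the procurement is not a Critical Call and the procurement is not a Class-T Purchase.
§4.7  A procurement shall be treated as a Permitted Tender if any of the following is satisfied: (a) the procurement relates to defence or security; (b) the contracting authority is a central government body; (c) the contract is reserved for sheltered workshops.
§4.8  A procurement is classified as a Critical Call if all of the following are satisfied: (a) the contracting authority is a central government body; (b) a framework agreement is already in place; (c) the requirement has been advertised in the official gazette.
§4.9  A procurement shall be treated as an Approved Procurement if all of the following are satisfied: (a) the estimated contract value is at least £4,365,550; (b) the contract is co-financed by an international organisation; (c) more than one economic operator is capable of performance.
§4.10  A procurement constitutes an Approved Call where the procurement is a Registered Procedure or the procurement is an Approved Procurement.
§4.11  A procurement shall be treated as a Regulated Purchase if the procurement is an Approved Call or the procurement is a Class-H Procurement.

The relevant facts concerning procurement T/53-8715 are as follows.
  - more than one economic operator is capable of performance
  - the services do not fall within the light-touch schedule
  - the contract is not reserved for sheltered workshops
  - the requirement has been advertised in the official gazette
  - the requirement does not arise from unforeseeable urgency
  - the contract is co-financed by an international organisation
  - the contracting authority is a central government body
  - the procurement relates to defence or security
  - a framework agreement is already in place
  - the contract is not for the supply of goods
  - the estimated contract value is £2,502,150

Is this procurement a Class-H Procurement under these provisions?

No

§4.8 — Critical Call: [the contracting authority is a central government body? yes] AND [a framework agreement is already in place? yes] AND [the requirement has been advertised in the official gazette? yes] → satisfied.
§4.5 — Class-T Purchase: [the contract is co-financed by an international organisation? yes] AND [the procurement relates to defence or security? yes] AND [the services fall within the light-touch schedule? no] → not satisfied.
§4.6 — Class-H Procurement: [not a Critical Call (§4.8)? no] AND [not a Class-T Purchase (§4.5)? yes] → not satisfied.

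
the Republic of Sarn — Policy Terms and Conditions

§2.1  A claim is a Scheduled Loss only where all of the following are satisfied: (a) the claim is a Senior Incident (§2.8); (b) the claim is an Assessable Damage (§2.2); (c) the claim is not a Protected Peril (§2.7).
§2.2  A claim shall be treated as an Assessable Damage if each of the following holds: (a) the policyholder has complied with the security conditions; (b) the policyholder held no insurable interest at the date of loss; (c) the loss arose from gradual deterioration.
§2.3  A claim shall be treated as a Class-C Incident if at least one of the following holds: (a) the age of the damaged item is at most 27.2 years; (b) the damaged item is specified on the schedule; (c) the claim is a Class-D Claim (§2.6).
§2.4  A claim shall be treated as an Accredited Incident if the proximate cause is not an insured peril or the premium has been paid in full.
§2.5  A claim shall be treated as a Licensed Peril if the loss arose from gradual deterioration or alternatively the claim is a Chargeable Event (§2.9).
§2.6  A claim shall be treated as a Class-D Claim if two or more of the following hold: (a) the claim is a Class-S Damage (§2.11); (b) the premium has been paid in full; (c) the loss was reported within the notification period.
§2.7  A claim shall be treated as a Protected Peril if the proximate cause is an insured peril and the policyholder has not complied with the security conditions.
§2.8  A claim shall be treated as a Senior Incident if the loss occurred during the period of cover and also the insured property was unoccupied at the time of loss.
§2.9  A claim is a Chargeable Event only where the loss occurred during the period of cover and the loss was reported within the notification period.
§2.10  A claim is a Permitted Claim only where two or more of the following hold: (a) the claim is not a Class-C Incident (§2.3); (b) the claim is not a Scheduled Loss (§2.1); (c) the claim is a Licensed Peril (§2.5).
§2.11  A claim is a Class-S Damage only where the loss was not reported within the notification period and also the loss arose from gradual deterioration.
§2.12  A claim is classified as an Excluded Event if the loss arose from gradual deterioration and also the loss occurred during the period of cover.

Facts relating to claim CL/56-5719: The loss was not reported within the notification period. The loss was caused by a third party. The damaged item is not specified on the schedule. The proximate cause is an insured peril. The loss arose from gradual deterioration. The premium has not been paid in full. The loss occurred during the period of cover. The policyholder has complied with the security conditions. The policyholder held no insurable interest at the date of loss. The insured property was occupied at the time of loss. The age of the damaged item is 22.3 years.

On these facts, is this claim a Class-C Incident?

§2.11 — Class-S Damage: [the loss was not reported within the notification period? yes] AND [the loss arose from gradual deterioration? yes] → satisfied.
§2.6 — Class-D Claim: Class-S Damage (§2.11)? yes; the premium has been paid in full? no; the loss was reported within the notification period? no — 1 of 3 hold (need ≥2) → not satisfied.
§2.3 — Class-C Incident: [age of the damaged item: 22.3 years ≤ 27.2 years? yes] OR [the damaged item is specified on the schedule? no] OR [Class-D Claim (§2.6)? no] → satisfied.

Yes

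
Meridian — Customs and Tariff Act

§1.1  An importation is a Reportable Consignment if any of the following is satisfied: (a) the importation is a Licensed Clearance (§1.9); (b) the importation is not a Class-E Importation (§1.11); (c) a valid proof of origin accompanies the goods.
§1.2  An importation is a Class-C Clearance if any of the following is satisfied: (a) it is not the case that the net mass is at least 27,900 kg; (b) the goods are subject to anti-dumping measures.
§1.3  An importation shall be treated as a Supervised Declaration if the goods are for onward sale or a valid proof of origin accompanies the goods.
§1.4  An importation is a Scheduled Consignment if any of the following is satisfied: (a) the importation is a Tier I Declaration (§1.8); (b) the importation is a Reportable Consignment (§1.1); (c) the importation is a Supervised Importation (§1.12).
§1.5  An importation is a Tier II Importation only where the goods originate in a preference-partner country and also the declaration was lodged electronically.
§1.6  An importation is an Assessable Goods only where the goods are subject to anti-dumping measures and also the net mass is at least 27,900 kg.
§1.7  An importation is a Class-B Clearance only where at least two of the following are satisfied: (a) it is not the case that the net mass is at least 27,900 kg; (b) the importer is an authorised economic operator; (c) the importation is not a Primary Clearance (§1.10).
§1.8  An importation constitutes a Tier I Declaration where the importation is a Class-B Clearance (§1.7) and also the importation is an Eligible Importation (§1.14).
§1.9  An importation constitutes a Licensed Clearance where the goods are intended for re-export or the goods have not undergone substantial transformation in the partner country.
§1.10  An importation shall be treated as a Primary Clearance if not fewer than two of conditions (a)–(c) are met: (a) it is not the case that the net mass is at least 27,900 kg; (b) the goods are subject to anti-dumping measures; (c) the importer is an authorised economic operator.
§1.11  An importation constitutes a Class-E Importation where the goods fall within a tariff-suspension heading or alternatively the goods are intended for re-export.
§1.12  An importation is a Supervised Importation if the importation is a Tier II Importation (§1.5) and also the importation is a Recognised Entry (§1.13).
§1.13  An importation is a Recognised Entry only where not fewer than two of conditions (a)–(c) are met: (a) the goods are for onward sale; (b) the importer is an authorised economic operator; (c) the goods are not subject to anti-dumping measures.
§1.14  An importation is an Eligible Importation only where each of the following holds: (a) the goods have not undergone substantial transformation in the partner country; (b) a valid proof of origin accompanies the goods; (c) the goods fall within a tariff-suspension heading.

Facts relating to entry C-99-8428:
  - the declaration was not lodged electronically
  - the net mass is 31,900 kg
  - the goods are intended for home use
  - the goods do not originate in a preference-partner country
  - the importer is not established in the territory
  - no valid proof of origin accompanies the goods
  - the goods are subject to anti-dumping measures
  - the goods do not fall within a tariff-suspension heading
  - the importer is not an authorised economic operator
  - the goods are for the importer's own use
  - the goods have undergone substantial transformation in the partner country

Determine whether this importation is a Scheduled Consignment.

Under §1.10: net mass: 31,900 kg ≥ 27,900 kg? yes, so negated condition no; the goods are subject to anti-dumping measures? yes; the importer is an authorised economic operator? no — 1 of 3 hold (need ≥2) → not satisfied.
Under §1.7: net mass: 31,900 kg ≥ 27,900 kg? yes, so negated condition no; the importer is an authorised economic operator? no; not a Primary Clearance (§1.10)? yes — 1 of 3 hold (need ≥2) → not satisfied.
Under §1.14: the goods have not undergone substantial transformation in the partner country? no; and a valid proof of origin accompanies the goods? no; and the goods fall within a tariff-suspension heading? no. So the importation is not an Eligible Importation.
Under §1.8: Class-B Clearance (§1.7)? no; and Eligible Importation (§1.14)? no. So the importation is not a Tier I Declaration.
Under §1.9: the goods are intended for re-export? no; or the goods have not undergone substantial transformation in the partner country? no. So the importation is not a Licensed Clearance.
Under §1.11: the goods fall within a tariff-suspension heading? no; or the goods are intended for re-export? no. So the importation is not a Class-E Importation.
Under §1.1: Licensed Clearance (§1.9)? no; or not a Class-E Importation (§1.11)? yes; or a valid proof of origin accompanies the goods? no. So the importation is a Reportable Consignment.
Under §1.5: the goods originate in a preference-partner country? no; and the declaration was lodged electronically? no. So the importation is not a Tier II Importation.
Under §1.13: the goods are for onward sale? no; the importer is an authorised economic operator? no; the goods are not subject to anti-dumping measures? no — 0 of 3 hold (need ≥2) → not satisfied.
Under §1.12: Tier II Importation (§1.5)? no; and Recognised Entry (§1.13)? no. So the importation is not a Supervised Importation.
Under §1.4: Tier I Declaration (§1.8)? no; or Reportable Consignment (§1.1)? yes; or Supervised Importation (§1.12)? no. So the importation is a Scheduled Consignment.

Yes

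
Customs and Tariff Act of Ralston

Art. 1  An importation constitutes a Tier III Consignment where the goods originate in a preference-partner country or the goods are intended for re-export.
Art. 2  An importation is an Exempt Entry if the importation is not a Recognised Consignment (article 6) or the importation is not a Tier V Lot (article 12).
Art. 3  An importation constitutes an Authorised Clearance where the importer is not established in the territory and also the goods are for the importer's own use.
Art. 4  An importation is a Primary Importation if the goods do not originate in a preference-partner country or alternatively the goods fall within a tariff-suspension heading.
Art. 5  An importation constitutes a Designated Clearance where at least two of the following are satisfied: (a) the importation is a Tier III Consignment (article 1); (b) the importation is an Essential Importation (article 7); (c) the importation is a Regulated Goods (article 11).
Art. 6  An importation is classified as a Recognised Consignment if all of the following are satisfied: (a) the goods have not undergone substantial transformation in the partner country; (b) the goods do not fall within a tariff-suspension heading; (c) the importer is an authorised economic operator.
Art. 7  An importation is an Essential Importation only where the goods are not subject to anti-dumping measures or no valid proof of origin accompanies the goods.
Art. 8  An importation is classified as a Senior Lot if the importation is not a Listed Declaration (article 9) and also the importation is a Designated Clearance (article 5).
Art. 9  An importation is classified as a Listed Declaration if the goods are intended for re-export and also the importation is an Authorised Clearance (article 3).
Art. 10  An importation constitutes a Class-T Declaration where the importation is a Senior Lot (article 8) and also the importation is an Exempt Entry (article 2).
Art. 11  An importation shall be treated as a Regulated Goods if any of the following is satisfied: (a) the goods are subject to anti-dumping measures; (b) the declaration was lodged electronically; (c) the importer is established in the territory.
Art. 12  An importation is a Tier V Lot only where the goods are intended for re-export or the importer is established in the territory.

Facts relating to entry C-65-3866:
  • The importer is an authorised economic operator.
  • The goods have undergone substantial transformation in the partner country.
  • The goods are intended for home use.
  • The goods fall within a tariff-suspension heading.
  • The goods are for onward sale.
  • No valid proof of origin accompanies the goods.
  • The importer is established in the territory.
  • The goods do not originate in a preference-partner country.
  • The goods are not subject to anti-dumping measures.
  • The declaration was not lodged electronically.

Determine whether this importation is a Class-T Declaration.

Under article 3: the importer is not established in the territory? no; and the goods are for the importer's own use? no. So the importation is not an Authorised Clearance.
Under article 9: the goods are intended for re-export? no; and Authorised Clearance (article 3)? no. So the importation is not a Listed Declaration.
Under article 1: the goods originate in a preference-partner country? no; or the goods are intended for re-export? no. So the importation is not a Tier III Consignment.
Under article 7: the goods are not subject to anti-dumping measures? yes; or no valid proof of origin accompanies the goods? yes. So the importation is an Essential Importation.
Under article 11: the goods are subject to anti-dumping measures? no; or the declaration was lodged electronically? no; or the importer is established in the territory? yes. So the importation is a Regulated Goods.
Under article 5: Tier III Consignment (article 1)? no; Essential Importation (article 7)? yes; Regulated Goods (article 11)? yes — 2 of 3 hold (need ≥2) → satisfied.
Under article 8: not a Listed Declaration (article 9)? yes; and Designated Clearance (article 5)? yes. So the importation is a Senior Lot.
Under article 6: the goods have not undergone substantial transformation in the partner country? no; and the goods do not fall within a tariff-suspension heading? no; and the importer is an authorised economic operator? yes. So the importation is not a Recognised Consignment.
Under article 12: the goods are intended for re-export? no; or the importer is established in the territory? yes. So the importation is a Tier V Lot.
Under article 2: not a Recognised Consignment (article 6)? yes; or not a Tier V Lot (article 12)? no. So the importation is an Exempt Entry.
Under article 10: Senior Lot (article 8)? yes; and Exempt Entry (article 2)? yes. So the importation is a Class-T Declaration.

Yes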